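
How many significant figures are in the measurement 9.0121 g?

5

9.0121: zeros between nonzero digits are significant.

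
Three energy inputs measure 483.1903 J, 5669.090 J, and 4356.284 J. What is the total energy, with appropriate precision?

1.0508564 × 10⁴ J

483.1903 J + 5669.090 J + 4356.284 J = 10508.5643 J.
Addition/subtraction keeps the fewest decimal places: 483.1903 → 4 decimal places, 5669.090 → 3 decimal places, 4356.284 → 3 decimal places; limit is 3.
Rounded to 3 decimal places: 1.0508564 × 10⁴ J.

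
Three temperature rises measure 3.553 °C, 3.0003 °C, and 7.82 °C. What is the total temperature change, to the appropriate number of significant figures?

3.553 °C + 3.0003 °C + 7.82 °C = 14.3733 °C.
Addition/subtraction keeps the fewest decimal places: 3.553 → 3 decimal places, 3.0003 → 4 decimal places, 7.82 → 2 decimal places; limit is 2.
Rounded to 2 decimal places: 14.37 °C.

14.37 °C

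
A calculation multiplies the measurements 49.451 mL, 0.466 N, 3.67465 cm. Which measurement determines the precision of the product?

49.451 mL → 5 s.f.; 0.466 N → 3 s.f.; 3.67465 cm → 6 s.f.
The fewest is 3 significant figures, from 0.466 N.

0.466 N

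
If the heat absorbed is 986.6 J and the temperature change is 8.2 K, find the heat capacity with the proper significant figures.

heat capacity = 986.6 J ÷ 8.2 K = 120.317073171… J/K.
986.6 has 4 significant figures; 8.2 has 2.
Division/multiplication keeps the fewest: 2 significant figures.
Rounded: 1.2 × 10^2 J/K.

1.2 × 10^2 J/K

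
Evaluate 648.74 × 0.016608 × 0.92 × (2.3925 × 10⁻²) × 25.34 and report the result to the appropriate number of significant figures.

6.0

648.74 × 0.016608 × 0.92 × (2.3925 × 10⁻²) × 25.34 = 6.00944544603…
Multiplication/division keeps the fewest significant figures: 648.74 → 5 s.f., 0.016608 → 5 s.f., 0.92 → 2 s.f., 2.3925 × 10⁻² → 5 s.f., 25.34 → 4 s.f.; limit is 2.
Rounded to 2 significant figures: 6.0.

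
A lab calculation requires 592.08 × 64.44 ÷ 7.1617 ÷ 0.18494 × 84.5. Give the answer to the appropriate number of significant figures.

2.43 × 10⁶

592.08 × 64.44 ÷ 7.1617 ÷ 0.18494 × 84.5 = 2434140.5649…
Multiplication/division keeps the fewest significant figures: 592.08 → 5 s.f., 64.44 → 4 s.f., 7.1617 → 5 s.f., 0.18494 → 5 s.f., 84.5 → 3 s.f.; limit is 3.
Rounded to 3 significant figures: 2.43 × 10⁶.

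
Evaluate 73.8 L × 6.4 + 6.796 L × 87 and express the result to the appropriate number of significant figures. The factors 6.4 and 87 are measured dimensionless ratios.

1.06 × 10^3 L

73.8 × 6.4 = 472.32 → 4.7 × 10^2 L (2 s.f., last digit at the 10^1 place).
6.796 × 87 = 591.252 → 5.9 × 10^2 L (2 s.f., last digit at the 10^1 place).
Sum: 1063.572 L; keep the coarser place, 10^1.
Result: 1.06 × 10^3 L.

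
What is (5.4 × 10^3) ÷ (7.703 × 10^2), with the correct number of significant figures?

(5.4 × 10^3) ÷ (7.703 × 10^2) = 7.01025574452…
Multiplication/division keeps the fewest significant figures: 5.4 × 10^3 → 2 s.f., 7.703 × 10^2 → 4 s.f.; limit is 2.
Rounded to 2 significant figures: 7.0.

7.0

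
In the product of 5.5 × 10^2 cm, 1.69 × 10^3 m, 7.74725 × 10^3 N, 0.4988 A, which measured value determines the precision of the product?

5.5 × 10^2 cm

5.5 × 10^2 cm → 2 s.f.; 1.69 × 10^3 m → 3 s.f.; 7.74725 × 10^3 N → 6 s.f.; 0.4988 A → 4 s.f.
The fewest is 2 significant figures, from 5.5 × 10^2 cm.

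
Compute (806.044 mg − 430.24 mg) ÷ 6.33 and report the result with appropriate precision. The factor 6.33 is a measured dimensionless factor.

806.044 mg − 430.24 mg = 375.804 mg; the difference is limited to 2 decimal places (5 s.f.).
Carrying full precision, 375.804 ÷ 6.33 = 59.3687203791… mg; 6.33 has 3 s.f., so the result keeps min(5, 3) = 3 s.f.
Rounded to 3 significant figures: 59.4 mg.

59.4 mg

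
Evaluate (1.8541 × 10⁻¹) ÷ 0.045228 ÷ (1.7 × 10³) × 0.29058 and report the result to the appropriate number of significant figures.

(1.8541 × 10⁻¹) ÷ 0.045228 ÷ (1.7 × 10³) × 0.29058 = 0.000700716862017…
Multiplication/division keeps the fewest significant figures: 1.8541 × 10⁻¹ → 5 s.f., 0.045228 → 5 s.f., 1.7 × 10³ → 2 s.f., 0.29058 → 5 s.f.; limit is 2.
Rounded to 2 significant figures: 7.0 × 10⁻⁴.

7.0 × 10⁻⁴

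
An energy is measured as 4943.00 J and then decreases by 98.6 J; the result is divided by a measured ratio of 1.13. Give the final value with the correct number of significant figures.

4943.00 J − 98.6 J = 4844.40 J; the difference is limited to 1 decimal place (5 s.f.).
Carrying full precision, 4844.40 ÷ 1.13 = 4287.07964602… J; 1.13 has 3 s.f., so the result keeps min(5, 3) = 3 s.f.
Rounded to 3 significant figures: 4.29 × 10^3 J.

4.29 × 10^3 J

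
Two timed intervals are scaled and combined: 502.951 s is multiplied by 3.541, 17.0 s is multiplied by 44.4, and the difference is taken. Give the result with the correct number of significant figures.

502.951 × 3.541 = 1780.949491 → 1781 s (4 s.f., last digit at the 10^0 place).
17.0 × 44.4 = 754.8 → 755 s (3 s.f., last digit at the 10^0 place).
Difference: 1026.149491 s; keep the coarser place, 10^0.
Result: 1026 s.

1026 s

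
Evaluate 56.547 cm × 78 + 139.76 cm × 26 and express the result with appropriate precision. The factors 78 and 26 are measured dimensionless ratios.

56.547 × 78 = 4410.666 → 4.4 × 10³ cm (2 s.f., last digit at the 10^2 place).
139.76 × 26 = 3633.76 → 3.6 × 10³ cm (2 s.f., last digit at the 10^2 place).
Sum: 8044.426 cm; keep the coarser place, 10^2.
Result: 8.0 × 10³ cm.

8.0 × 10³ cm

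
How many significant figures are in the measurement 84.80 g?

4

84.80: trailing zeros after a decimal point are significant.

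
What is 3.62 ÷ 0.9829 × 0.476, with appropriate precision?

3.62 ÷ 0.9829 × 0.476 = 1.75309797538…
Multiplication/division keeps the fewest significant figures: 3.62 → 3 s.f., 0.9829 → 4 s.f., 0.476 → 3 s.f.; limit is 3.
Rounded to 3 significant figures: 1.75.

1.75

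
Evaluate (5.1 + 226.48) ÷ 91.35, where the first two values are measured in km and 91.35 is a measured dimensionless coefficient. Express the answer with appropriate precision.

5.1 km + 226.48 km = 231.58 km; the sum is limited to 1 decimal place (4 s.f.).
Carrying full precision, 231.58 ÷ 91.35 = 2.53508483853… km; 91.35 has 4 s.f., so the result keeps min(4, 4) = 4 s.f.
Rounded to 4 significant figures: 2.535 km.

2.535 km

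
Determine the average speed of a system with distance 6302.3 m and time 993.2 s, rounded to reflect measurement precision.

6.345 m/s

average speed = 6302.3 m ÷ 993.2 s = 6.34544905356… m/s.
6302.3 has 5 significant figures; 993.2 has 4.
Division/multiplication keeps the fewest: 4 significant figures.
Rounded: 6.345 m/s.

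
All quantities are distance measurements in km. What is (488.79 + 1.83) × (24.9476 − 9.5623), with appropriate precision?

7.5483 × 10³ km²

488.79 + 1.83 = 490.62, limited to 2 d.p. → 5 s.f.; 24.9476 − 9.5623 = 15.3853, limited to 4 d.p. → 6 s.f.
Carrying full precision, 490.62 × 15.3853 = 7548.335886; keep min(5, 6) = 5 s.f.
Rounded to 5 significant figures: 7.5483 × 10³ km².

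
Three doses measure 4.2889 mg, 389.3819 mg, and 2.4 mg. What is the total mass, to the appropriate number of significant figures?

396.1 mg

4.2889 mg + 389.3819 mg + 2.4 mg = 396.0708 mg.
Addition/subtraction keeps the fewest decimal places: 4.2889 → 4 decimal places, 389.3819 → 4 decimal places, 2.4 → 1 decimal place; limit is 1.
Rounded to 1 decimal place: 396.1 mg.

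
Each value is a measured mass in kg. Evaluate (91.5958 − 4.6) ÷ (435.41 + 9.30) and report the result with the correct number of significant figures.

91.5958 − 4.6 = 86.9958, limited to 1 d.p. → 3 s.f.; 435.41 + 9.30 = 444.71, limited to 2 d.p. → 5 s.f.
Carrying full precision, 86.9958 ÷ 444.71 = 0.19562366486…; keep min(3, 5) = 3 s.f.
Rounded to 3 significant figures: 0.196.

0.196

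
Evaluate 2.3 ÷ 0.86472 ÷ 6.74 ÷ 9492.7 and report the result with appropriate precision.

2.3 ÷ 0.86472 ÷ 6.74 ÷ 9492.7 = 0.0000415721685737…
Multiplication/division keeps the fewest significant figures: 2.3 → 2 s.f., 0.86472 → 5 s.f., 6.74 → 3 s.f., 9492.7 → 5 s.f.; limit is 2.
Rounded to 2 significant figures: 4.2 × 10⁻⁵.

4.2 × 10⁻⁵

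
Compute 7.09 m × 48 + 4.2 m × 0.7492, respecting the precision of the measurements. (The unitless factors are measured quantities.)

3.4 × 10^2 m

7.09 × 48 = 340.32 → 3.4 × 10^2 m (2 s.f., last digit at the 10^1 place).
4.2 × 0.7492 = 3.14664 → 3.1 m (2 s.f., last digit at the 10^-1 place).
Sum: 343.46664 m; keep the coarser place, 10^1.
Result: 3.4 × 10^2 m.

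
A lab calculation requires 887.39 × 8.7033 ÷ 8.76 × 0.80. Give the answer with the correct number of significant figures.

7.1 × 10^2

887.39 × 8.7033 ÷ 8.76 × 0.80 = 705.317021644…
Multiplication/division keeps the fewest significant figures: 887.39 → 5 s.f., 8.7033 → 5 s.f., 8.76 → 3 s.f., 0.80 → 2 s.f.; limit is 2.
Rounded to 2 significant figures: 7.1 × 10^2.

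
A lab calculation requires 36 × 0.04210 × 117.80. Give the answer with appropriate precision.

1.8 × 10^2

36 × 0.04210 × 117.80 = 178.53768
Multiplication/division keeps the fewest significant figures: 36 → 2 s.f., 0.04210 → 4 s.f., 117.80 → 5 s.f.; limit is 2.
Rounded to 2 significant figures: 1.8 × 10^2.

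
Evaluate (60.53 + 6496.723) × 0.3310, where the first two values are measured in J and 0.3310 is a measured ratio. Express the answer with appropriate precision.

2170. J

60.53 J + 6496.723 J = 6557.253 J; the sum is limited to 2 decimal places (6 s.f.).
Carrying full precision, 6557.253 × 0.3310 = 2170.450743 J; 0.3310 has 4 s.f., so the result keeps min(6, 4) = 4 s.f.
Rounded to 4 significant figures: 2170. J.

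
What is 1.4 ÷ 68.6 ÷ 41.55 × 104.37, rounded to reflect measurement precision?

1.4 ÷ 68.6 ÷ 41.55 × 104.37 = 0.0512635379061…
Multiplication/division keeps the fewest significant figures: 1.4 → 2 s.f., 68.6 → 3 s.f., 41.55 → 4 s.f., 104.37 → 5 s.f.; limit is 2.
Rounded to 2 significant figures: 0.051.

0.051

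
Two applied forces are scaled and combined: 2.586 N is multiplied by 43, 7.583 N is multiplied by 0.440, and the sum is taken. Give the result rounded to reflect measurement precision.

2.586 × 43 = 111.198 → 1.1 × 10² N (2 s.f., last digit at the 10^1 place).
7.583 × 0.440 = 3.33652 → 3.34 N (3 s.f., last digit at the 10^-2 place).
Sum: 114.53452 N; keep the coarser place, 10^1.
Result: 1.1 × 10² N.

1.1 × 10² N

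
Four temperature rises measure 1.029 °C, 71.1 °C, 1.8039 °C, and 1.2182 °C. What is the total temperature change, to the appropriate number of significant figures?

75.2 °C

1.029 °C + 71.1 °C + 1.8039 °C + 1.2182 °C = 75.1511 °C.
Addition/subtraction keeps the fewest decimal places: 1.029 → 3 decimal places, 71.1 → 1 decimal place, 1.8039 → 4 decimal places, 1.2182 → 4 decimal places; limit is 1.
Rounded to 1 decimal place: 75.2 °C.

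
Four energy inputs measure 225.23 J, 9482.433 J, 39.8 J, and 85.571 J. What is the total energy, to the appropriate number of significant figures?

225.23 J + 9482.433 J + 39.8 J + 85.571 J = 9833.034 J.
Addition/subtraction keeps the fewest decimal places: 225.23 → 2 decimal places, 9482.433 → 3 decimal places, 39.8 → 1 decimal place, 85.571 → 3 decimal places; limit is 1.
Rounded to 1 decimal place: 9833.0 J.

9833.0 J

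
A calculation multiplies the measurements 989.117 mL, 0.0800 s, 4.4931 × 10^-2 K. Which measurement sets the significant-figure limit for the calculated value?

0.0800 s

989.117 mL → 6 s.f.; 0.0800 s → 3 s.f.; 4.4931 × 10^-2 K → 5 s.f.
The fewest is 3 significant figures, from 0.0800 s.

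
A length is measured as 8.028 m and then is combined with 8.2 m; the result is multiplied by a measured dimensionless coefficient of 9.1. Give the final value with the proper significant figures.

8.028 m + 8.2 m = 16.228 m; the sum is limited to 1 decimal place (3 s.f.).
Carrying full precision, 16.228 × 9.1 = 147.6748 m; 9.1 has 2 s.f., so the result keeps min(3, 2) = 2 s.f.
Rounded to 2 significant figures: 1.5 × 10^2 m.

1.5 × 10^2 m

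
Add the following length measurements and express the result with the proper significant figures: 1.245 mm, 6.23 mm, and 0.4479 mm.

1.245 mm + 6.23 mm + 0.4479 mm = 7.9229 mm.
Addition/subtraction keeps the fewest decimal places: 1.245 → 3 decimal places, 6.23 → 2 decimal places, 0.4479 → 4 decimal places; limit is 2.
Rounded to 2 decimal places: 7.92 mm.

7.92 mm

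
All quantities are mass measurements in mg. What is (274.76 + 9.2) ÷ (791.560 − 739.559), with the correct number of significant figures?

5.461

274.76 + 9.2 = 283.96, limited to 1 d.p. → 4 s.f.; 791.560 − 739.559 = 52.001, limited to 3 d.p. → 5 s.f.
Carrying full precision, 283.96 ÷ 52.001 = 5.460664218…; keep min(4, 5) = 4 s.f.
Rounded to 4 significant figures: 5.461.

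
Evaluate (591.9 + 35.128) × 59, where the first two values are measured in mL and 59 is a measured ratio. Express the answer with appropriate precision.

3.7 × 10⁴ mL

591.9 mL + 35.128 mL = 627.028 mL; the sum is limited to 1 decimal place (4 s.f.).
Carrying full precision, 627.028 × 59 = 36994.652 mL; 59 has 2 s.f., so the result keeps min(4, 2) = 2 s.f.
Rounded to 2 significant figures: 3.7 × 10⁴ mL.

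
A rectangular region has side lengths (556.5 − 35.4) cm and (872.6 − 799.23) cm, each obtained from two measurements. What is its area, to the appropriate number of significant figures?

556.5 − 35.4 = 521.1, limited to 1 d.p. → 4 s.f.; 872.6 − 799.23 = 73.37, limited to 1 d.p. → 3 s.f.
Carrying full precision, 521.1 × 73.37 = 38233.107; keep min(4, 3) = 3 s.f.
Rounded to 3 significant figures: 3.82 × 10⁴ cm².

3.82 × 10⁴ cm²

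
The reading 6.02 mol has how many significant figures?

3

6.02: zeros between nonzero digits are significant.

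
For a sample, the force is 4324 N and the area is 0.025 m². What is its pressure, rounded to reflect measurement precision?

1.7 × 10⁵ Pa

pressure = 4324 N ÷ 0.025 m² = 172960 Pa.
4324 has 4 significant figures; 0.025 has 2.
Division/multiplication keeps the fewest: 2 significant figures.
Rounded: 1.7 × 10⁵ Pa.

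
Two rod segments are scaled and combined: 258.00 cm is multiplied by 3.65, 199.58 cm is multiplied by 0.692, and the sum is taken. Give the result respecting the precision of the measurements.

258.00 × 3.65 = 941.7 → 942 cm (3 s.f., last digit at the 10^0 place).
199.58 × 0.692 = 138.10936 → 138 cm (3 s.f., last digit at the 10^0 place).
Sum: 1079.80936 cm; keep the coarser place, 10^0.
Result: 1080. cm.

1080. cm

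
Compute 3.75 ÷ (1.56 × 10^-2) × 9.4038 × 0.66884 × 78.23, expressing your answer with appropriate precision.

3.75 ÷ (1.56 × 10^-2) × 9.4038 × 0.66884 × 78.23 = 118278.449236…
Multiplication/division keeps the fewest significant figures: 3.75 → 3 s.f., 1.56 × 10^-2 → 3 s.f., 9.4038 → 5 s.f., 0.66884 → 5 s.f., 78.23 → 4 s.f.; limit is 3.
Rounded to 3 significant figures: 1.18 × 10^5.

1.18 × 10^5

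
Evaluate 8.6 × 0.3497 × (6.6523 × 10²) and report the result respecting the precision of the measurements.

2.0 × 10³

8.6 × 0.3497 × (6.6523 × 10²) = 2000.6260066
Multiplication/division keeps the fewest significant figures: 8.6 → 2 s.f., 0.3497 → 4 s.f., 6.6523 × 10² → 5 s.f.; limit is 2.
Rounded to 2 significant figures: 2.0 × 10³.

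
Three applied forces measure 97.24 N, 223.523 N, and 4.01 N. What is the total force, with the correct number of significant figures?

97.24 N + 223.523 N + 4.01 N = 324.773 N.
Addition/subtraction keeps the fewest decimal places: 97.24 → 2 decimal places, 223.523 → 3 decimal places, 4.01 → 2 decimal places; limit is 2.
Rounded to 2 decimal places: 324.77 N.

324.77 N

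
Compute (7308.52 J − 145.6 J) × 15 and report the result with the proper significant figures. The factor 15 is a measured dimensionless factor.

7308.52 J − 145.6 J = 7162.92 J; the difference is limited to 1 decimal place (5 s.f.).
Carrying full precision, 7162.92 × 15 = 107443.8 J; 15 has 2 s.f., so the result keeps min(5, 2) = 2 s.f.
Rounded to 2 significant figures: 1.1 × 10⁵ J.

1.1 × 10⁵ J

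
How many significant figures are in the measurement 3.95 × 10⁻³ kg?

3

3.95 × 10⁻³: in scientific notation every digit of the coefficient is significant.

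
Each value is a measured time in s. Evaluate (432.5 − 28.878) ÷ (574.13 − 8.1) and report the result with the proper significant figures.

432.5 − 28.878 = 403.622, limited to 1 d.p. → 4 s.f.; 574.13 − 8.1 = 566.03, limited to 1 d.p. → 4 s.f.
Carrying full precision, 403.622 ÷ 566.03 = 0.713075278695…; keep min(4, 4) = 4 s.f.
Rounded to 4 significant figures: 7.131 × 10^-1.

7.131 × 10^-1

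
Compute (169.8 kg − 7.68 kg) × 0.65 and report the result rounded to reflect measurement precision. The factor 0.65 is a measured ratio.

169.8 kg − 7.68 kg = 162.12 kg; the difference is limited to 1 decimal place (4 s.f.).
Carrying full precision, 162.12 × 0.65 = 105.378 kg; 0.65 has 2 s.f., so the result keeps min(4, 2) = 2 s.f.
Rounded to 2 significant figures: 1.1 × 10² kg.

1.1 × 10² kg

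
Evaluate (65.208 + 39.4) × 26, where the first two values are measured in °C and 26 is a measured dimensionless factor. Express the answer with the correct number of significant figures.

2.7 × 10³ °C

65.208 °C + 39.4 °C = 104.608 °C; the sum is limited to 1 decimal place (4 s.f.).
Carrying full precision, 104.608 × 26 = 2719.808 °C; 26 has 2 s.f., so the result keeps min(4, 2) = 2 s.f.
Rounded to 2 significant figures: 2.7 × 10³ °C.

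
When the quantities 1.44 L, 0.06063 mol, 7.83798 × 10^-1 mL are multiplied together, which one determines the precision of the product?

1.44 L → 3 s.f.; 0.06063 mol → 4 s.f.; 7.83798 × 10^-1 mL → 6 s.f.
The fewest is 3 significant figures, from 1.44 L.

1.44 L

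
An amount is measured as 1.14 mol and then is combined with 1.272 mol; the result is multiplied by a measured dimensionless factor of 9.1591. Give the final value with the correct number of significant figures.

1.14 mol + 1.272 mol = 2.412 mol; the sum is limited to 2 decimal places (3 s.f.).
Carrying full precision, 2.412 × 9.1591 = 22.0917492 mol; 9.1591 has 5 s.f., so the result keeps min(3, 5) = 3 s.f.
Rounded to 3 significant figures: 22.1 mol.

22.1 mol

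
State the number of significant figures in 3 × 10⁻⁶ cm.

1

3 × 10⁻⁶: in scientific notation every digit of the coefficient is significant.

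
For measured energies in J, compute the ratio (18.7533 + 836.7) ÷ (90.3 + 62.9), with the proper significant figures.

18.7533 + 836.7 = 855.4533, limited to 1 d.p. → 4 s.f.; 90.3 + 62.9 = 153.2, limited to 1 d.p. → 4 s.f.
Carrying full precision, 855.4533 ÷ 153.2 = 5.58389882507…; keep min(4, 4) = 4 s.f.
Rounded to 4 significant figures: 5.584.

5.584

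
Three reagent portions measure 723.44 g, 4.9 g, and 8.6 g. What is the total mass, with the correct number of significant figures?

736.9 g

723.44 g + 4.9 g + 8.6 g = 736.94 g.
Addition/subtraction keeps the fewest decimal places: 723.44 → 2 decimal places, 4.9 → 1 decimal place, 8.6 → 1 decimal place; limit is 1.
Rounded to 1 decimal place: 736.9 g.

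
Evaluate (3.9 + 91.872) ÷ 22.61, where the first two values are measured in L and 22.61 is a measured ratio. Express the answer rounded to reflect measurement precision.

3.9 L + 91.872 L = 95.772 L; the sum is limited to 1 decimal place (3 s.f.).
Carrying full precision, 95.772 ÷ 22.61 = 4.23582485626… L; 22.61 has 4 s.f., so the result keeps min(3, 4) = 3 s.f.
Rounded to 3 significant figures: 4.24 L.

4.24 L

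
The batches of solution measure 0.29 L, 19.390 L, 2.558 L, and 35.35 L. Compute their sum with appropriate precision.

0.29 L + 19.390 L + 2.558 L + 35.35 L = 57.588 L.
Addition/subtraction keeps the fewest decimal places: 0.29 → 2 decimal places, 19.390 → 3 decimal places, 2.558 → 3 decimal places, 35.35 → 2 decimal places; limit is 2.
Rounded to 2 decimal places: 57.59 L.

57.59 L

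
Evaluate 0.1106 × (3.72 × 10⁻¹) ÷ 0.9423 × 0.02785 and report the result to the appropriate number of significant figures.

0.00122

0.1106 × (3.72 × 10⁻¹) ÷ 0.9423 × 0.02785 = 0.00121600140083…
Multiplication/division keeps the fewest significant figures: 0.1106 → 4 s.f., 3.72 × 10⁻¹ → 3 s.f., 0.9423 → 4 s.f., 0.02785 → 4 s.f.; limit is 3.
Rounded to 3 significant figures: 0.00122.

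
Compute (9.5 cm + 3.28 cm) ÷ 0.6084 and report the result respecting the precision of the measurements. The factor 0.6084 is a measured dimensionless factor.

21.0 cm

9.5 cm + 3.28 cm = 12.78 cm; the sum is limited to 1 decimal place (3 s.f.).
Carrying full precision, 12.78 ÷ 0.6084 = 21.0059171598… cm; 0.6084 has 4 s.f., so the result keeps min(3, 4) = 3 s.f.
Rounded to 3 significant figures: 21.0 cm.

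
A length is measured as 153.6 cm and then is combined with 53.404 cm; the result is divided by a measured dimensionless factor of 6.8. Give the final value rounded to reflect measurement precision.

153.6 cm + 53.404 cm = 207.004 cm; the sum is limited to 1 decimal place (4 s.f.).
Carrying full precision, 207.004 ÷ 6.8 = 30.4417647059… cm; 6.8 has 2 s.f., so the result keeps min(4, 2) = 2 s.f.
Rounded to 2 significant figures: 30. cm.

30. cm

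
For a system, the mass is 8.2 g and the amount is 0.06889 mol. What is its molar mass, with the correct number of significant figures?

1.2 × 10^2 g/mol

molar mass = 8.2 g ÷ 0.06889 mol = 119.03033822… g/mol.
8.2 has 2 significant figures; 0.06889 has 4.
Division/multiplication keeps the fewest: 2 significant figures.
Rounded: 1.2 × 10^2 g/mol.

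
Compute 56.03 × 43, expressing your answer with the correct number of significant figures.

2.4 × 10³

56.03 × 43 = 2409.29
Multiplication/division keeps the fewest significant figures: 56.03 → 4 s.f., 43 → 2 s.f.; limit is 2.
Rounded to 2 significant figures: 2.4 × 10³.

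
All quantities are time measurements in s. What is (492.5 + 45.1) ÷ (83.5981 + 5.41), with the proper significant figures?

6.040

492.5 + 45.1 = 537.6, limited to 1 d.p. → 4 s.f.; 83.5981 + 5.41 = 89.0081, limited to 2 d.p. → 4 s.f.
Carrying full precision, 537.6 ÷ 89.0081 = 6.03989973946…; keep min(4, 4) = 4 s.f.
Rounded to 4 significant figures: 6.040.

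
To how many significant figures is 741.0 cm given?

741.0: trailing zeros after a decimal point are significant.

4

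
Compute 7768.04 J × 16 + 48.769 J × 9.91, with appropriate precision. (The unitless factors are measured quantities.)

7768.04 × 16 = 124288.64 → 1.2 × 10⁵ J (2 s.f., last digit at the 10^4 place).
48.769 × 9.91 = 483.30079 → 483 J (3 s.f., last digit at the 10^0 place).
Sum: 124771.94079 J; keep the coarser place, 10^4.
Result: 1.2 × 10⁵ J.

1.2 × 10⁵ J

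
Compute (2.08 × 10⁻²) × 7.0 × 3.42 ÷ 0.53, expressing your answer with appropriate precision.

(2.08 × 10⁻²) × 7.0 × 3.42 ÷ 0.53 = 0.939532075472…
Multiplication/division keeps the fewest significant figures: 2.08 × 10⁻² → 3 s.f., 7.0 → 2 s.f., 3.42 → 3 s.f., 0.53 → 2 s.f.; limit is 2.
Rounded to 2 significant figures: 9.4 × 10⁻¹.

9.4 × 10⁻¹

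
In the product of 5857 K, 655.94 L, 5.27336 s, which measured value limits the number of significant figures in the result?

5857 K → 4 s.f.; 655.94 L → 5 s.f.; 5.27336 s → 6 s.f.
The fewest is 4 significant figures, from 5857 K.

5857 K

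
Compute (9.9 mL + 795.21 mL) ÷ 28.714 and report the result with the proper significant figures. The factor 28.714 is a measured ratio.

28.04 mL

9.9 mL + 795.21 mL = 805.11 mL; the sum is limited to 1 decimal place (4 s.f.).
Carrying full precision, 805.11 ÷ 28.714 = 28.0389357108… mL; 28.714 has 5 s.f., so the result keeps min(4, 5) = 4 s.f.
Rounded to 4 significant figures: 28.04 mL.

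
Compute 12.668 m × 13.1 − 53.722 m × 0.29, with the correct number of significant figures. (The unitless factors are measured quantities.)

12.668 × 13.1 = 165.9508 → 166 m (3 s.f., last digit at the 10^0 place).
53.722 × 0.29 = 15.57938 → 16 m (2 s.f., last digit at the 10^0 place).
Difference: 150.37142 m; keep the coarser place, 10^0.
Result: 150. m.

150. m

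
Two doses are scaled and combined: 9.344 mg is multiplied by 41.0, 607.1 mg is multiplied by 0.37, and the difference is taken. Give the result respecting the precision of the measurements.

9.344 × 41.0 = 383.104 → 383 mg (3 s.f., last digit at the 10^0 place).
607.1 × 0.37 = 224.627 → 2.2 × 10² mg (2 s.f., last digit at the 10^1 place).
Difference: 158.477 mg; keep the coarser place, 10^1.
Result: 1.6 × 10² mg.

1.6 × 10² mg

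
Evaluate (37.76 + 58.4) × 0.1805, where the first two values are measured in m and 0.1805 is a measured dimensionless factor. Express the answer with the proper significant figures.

17.4 m

37.76 m + 58.4 m = 96.16 m; the sum is limited to 1 decimal place (3 s.f.).
Carrying full precision, 96.16 × 0.1805 = 17.35688 m; 0.1805 has 4 s.f., so the result keeps min(3, 4) = 3 s.f.
Rounded to 3 significant figures: 17.4 m.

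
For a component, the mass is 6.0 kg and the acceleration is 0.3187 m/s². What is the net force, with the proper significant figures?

1.9 N

net force = 6.0 kg × 0.3187 m/s² = 1.9122 N.
6.0 has 2 significant figures; 0.3187 has 4.
Division/multiplication keeps the fewest: 2 significant figures.
Rounded: 1.9 N.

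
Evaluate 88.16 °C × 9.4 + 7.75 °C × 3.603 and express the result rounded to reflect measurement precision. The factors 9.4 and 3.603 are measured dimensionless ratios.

88.16 × 9.4 = 828.704 → 8.3 × 10² °C (2 s.f., last digit at the 10^1 place).
7.75 × 3.603 = 27.92325 → 27.9 °C (3 s.f., last digit at the 10^-1 place).
Sum: 856.62725 °C; keep the coarser place, 10^1.
Result: 8.6 × 10² °C.

8.6 × 10² °C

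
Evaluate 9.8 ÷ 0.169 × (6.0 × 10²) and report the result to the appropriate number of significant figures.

3.5 × 10⁴

9.8 ÷ 0.169 × (6.0 × 10²) = 34792.8994083…
Multiplication/division keeps the fewest significant figures: 9.8 → 2 s.f., 0.169 → 3 s.f., 6.0 × 10² → 2 s.f.; limit is 2.
Rounded to 2 significant figures: 3.5 × 10⁴.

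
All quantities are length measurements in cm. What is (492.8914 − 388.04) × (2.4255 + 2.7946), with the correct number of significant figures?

492.8914 − 388.04 = 104.8514, limited to 2 d.p. → 5 s.f.; 2.4255 + 2.7946 = 5.2201, limited to 4 d.p. → 5 s.f.
Carrying full precision, 104.8514 × 5.2201 = 547.33479314; keep min(5, 5) = 5 s.f.
Rounded to 5 significant figures: 547.33 cm².

547.33 cm²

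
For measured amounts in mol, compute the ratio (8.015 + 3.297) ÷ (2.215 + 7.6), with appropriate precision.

1.2

8.015 + 3.297 = 11.312, limited to 3 d.p. → 5 s.f.; 2.215 + 7.6 = 9.815, limited to 1 d.p. → 2 s.f.
Carrying full precision, 11.312 ÷ 9.815 = 1.15252165053…; keep min(5, 2) = 2 s.f.
Rounded to 2 significant figures: 1.2.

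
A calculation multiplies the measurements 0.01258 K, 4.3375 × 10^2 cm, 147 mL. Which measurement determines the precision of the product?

147 mL

0.01258 K → 4 s.f.; 4.3375 × 10^2 cm → 5 s.f.; 147 mL → 3 s.f.
The fewest is 3 significant figures, from 147 mL.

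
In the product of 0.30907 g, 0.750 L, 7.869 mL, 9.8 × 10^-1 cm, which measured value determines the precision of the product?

0.30907 g → 5 s.f.; 0.750 L → 3 s.f.; 7.869 mL → 4 s.f.; 9.8 × 10^-1 cm → 2 s.f.
The fewest is 2 significant figures, from 9.8 × 10^-1 cm.

9.8 × 10^-1 cm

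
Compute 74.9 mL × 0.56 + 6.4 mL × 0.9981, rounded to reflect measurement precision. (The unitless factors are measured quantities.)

48 mL

74.9 × 0.56 = 41.944 → 42 mL (2 s.f., last digit at the 10^0 place).
6.4 × 0.9981 = 6.38784 → 6.4 mL (2 s.f., last digit at the 10^-1 place).
Sum: 48.33184 mL; keep the coarser place, 10^0.
Result: 48 mL.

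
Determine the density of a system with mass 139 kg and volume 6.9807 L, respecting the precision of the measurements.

19.9 kg/L

density = 139 kg ÷ 6.9807 L = 19.9120432048… kg/L.
139 has 3 significant figures; 6.9807 has 5.
Division/multiplication keeps the fewest: 3 significant figures.
Rounded: 19.9 kg/L.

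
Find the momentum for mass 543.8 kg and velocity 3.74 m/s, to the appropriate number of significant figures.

2.03 × 10³ kg·m/s

momentum = 543.8 kg × 3.74 m/s = 2033.812 kg·m/s.
543.8 has 4 significant figures; 3.74 has 3.
Division/multiplication keeps the fewest: 3 significant figures.
Rounded: 2.03 × 10³ kg·m/s.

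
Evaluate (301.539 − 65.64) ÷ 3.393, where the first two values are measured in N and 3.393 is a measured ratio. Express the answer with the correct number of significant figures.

301.539 N − 65.64 N = 235.899 N; the difference is limited to 2 decimal places (5 s.f.).
Carrying full precision, 235.899 ÷ 3.393 = 69.525198939… N; 3.393 has 4 s.f., so the result keeps min(5, 4) = 4 s.f.
Rounded to 4 significant figures: 69.53 N.

69.53 N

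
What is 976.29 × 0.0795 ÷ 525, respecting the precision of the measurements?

0.148

976.29 × 0.0795 ÷ 525 = 0.1478382
Multiplication/division keeps the fewest significant figures: 976.29 → 5 s.f., 0.0795 → 3 s.f., 525 → 3 s.f.; limit is 3.
Rounded to 3 significant figures: 0.148.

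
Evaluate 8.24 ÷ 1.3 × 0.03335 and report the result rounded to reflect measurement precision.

0.21

8.24 ÷ 1.3 × 0.03335 = 0.211387692308…
Multiplication/division keeps the fewest significant figures: 8.24 → 3 s.f., 1.3 → 2 s.f., 0.03335 → 4 s.f.; limit is 2.
Rounded to 2 significant figures: 0.21.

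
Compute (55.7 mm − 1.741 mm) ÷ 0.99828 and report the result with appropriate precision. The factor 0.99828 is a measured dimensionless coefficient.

54.1 mm

55.7 mm − 1.741 mm = 53.959 mm; the difference is limited to 1 decimal place (3 s.f.).
Carrying full precision, 53.959 ÷ 0.99828 = 54.0519693873… mm; 0.99828 has 5 s.f., so the result keeps min(3, 5) = 3 s.f.
Rounded to 3 significant figures: 54.1 mm.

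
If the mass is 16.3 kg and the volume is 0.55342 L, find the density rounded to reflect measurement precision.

29.5 kg/L

density = 16.3 kg ÷ 0.55342 L = 29.4532181706… kg/L.
16.3 has 3 significant figures; 0.55342 has 5.
Division/multiplication keeps the fewest: 3 significant figures.
Rounded: 29.5 kg/L.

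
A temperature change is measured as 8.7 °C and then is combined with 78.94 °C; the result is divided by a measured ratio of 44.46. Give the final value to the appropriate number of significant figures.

1.97 °C

8.7 °C + 78.94 °C = 87.64 °C; the sum is limited to 1 decimal place (3 s.f.).
Carrying full precision, 87.64 ÷ 44.46 = 1.97121007647… °C; 44.46 has 4 s.f., so the result keeps min(3, 4) = 3 s.f.
Rounded to 3 significant figures: 1.97 °C.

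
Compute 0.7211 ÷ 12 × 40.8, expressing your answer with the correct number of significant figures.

2.5

0.7211 ÷ 12 × 40.8 = 2.45174
Multiplication/division keeps the fewest significant figures: 0.7211 → 4 s.f., 12 → 2 s.f., 40.8 → 3 s.f.; limit is 2.
Rounded to 2 significant figures: 2.5.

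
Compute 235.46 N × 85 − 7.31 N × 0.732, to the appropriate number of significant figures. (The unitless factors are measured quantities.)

2.0 × 10^4 N

235.46 × 85 = 20014.1 → 2.0 × 10^4 N (2 s.f., last digit at the 10^3 place).
7.31 × 0.732 = 5.35092 → 5.35 N (3 s.f., last digit at the 10^-2 place).
Difference: 20008.74908 N; keep the coarser place, 10^3.
Result: 2.0 × 10^4 N.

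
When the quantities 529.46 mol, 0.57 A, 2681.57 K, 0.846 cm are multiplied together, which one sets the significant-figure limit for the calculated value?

0.57 A

529.46 mol → 5 s.f.; 0.57 A → 2 s.f.; 2681.57 K → 6 s.f.; 0.846 cm → 3 s.f.
The fewest is 2 significant figures, from 0.57 A.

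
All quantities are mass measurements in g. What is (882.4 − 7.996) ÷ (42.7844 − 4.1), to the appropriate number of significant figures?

22.6

882.4 − 7.996 = 874.404, limited to 1 d.p. → 4 s.f.; 42.7844 − 4.1 = 38.6844, limited to 1 d.p. → 3 s.f.
Carrying full precision, 874.404 ÷ 38.6844 = 22.6035301052…; keep min(4, 3) = 3 s.f.
Rounded to 3 significant figures: 22.6.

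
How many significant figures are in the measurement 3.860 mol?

3.860: trailing zeros after a decimal point are significant.

4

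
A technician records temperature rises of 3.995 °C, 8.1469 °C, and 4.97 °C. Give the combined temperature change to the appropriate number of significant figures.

17.11 °C

3.995 °C + 8.1469 °C + 4.97 °C = 17.1119 °C.
Addition/subtraction keeps the fewest decimal places: 3.995 → 3 decimal places, 8.1469 → 4 decimal places, 4.97 → 2 decimal places; limit is 2.
Rounded to 2 decimal places: 17.11 °C.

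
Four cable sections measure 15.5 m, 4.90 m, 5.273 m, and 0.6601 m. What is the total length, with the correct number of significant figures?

15.5 m + 4.90 m + 5.273 m + 0.6601 m = 26.3331 m.
Addition/subtraction keeps the fewest decimal places: 15.5 → 1 decimal place, 4.90 → 2 decimal places, 5.273 → 3 decimal places, 0.6601 → 4 decimal places; limit is 1.
Rounded to 1 decimal place: 26.3 m.

26.3 m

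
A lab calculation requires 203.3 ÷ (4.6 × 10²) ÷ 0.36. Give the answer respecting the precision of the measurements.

203.3 ÷ (4.6 × 10²) ÷ 0.36 = 1.22765700483…
Multiplication/division keeps the fewest significant figures: 203.3 → 4 s.f., 4.6 × 10² → 2 s.f., 0.36 → 2 s.f.; limit is 2.
Rounded to 2 significant figures: 1.2.

1.2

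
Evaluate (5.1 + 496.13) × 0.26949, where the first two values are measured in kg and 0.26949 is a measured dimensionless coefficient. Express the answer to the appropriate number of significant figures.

135.1 kg

5.1 kg + 496.13 kg = 501.23 kg; the sum is limited to 1 decimal place (4 s.f.).
Carrying full precision, 501.23 × 0.26949 = 135.0764727 kg; 0.26949 has 5 s.f., so the result keeps min(4, 5) = 4 s.f.
Rounded to 4 significant figures: 135.1 kg.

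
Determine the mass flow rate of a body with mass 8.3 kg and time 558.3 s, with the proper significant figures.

mass flow rate = 8.3 kg ÷ 558.3 s = 0.0148665591976… kg/s.
8.3 has 2 significant figures; 558.3 has 4.
Division/multiplication keeps the fewest: 2 significant figures.
Rounded: 0.015 kg/s.

0.015 kg/s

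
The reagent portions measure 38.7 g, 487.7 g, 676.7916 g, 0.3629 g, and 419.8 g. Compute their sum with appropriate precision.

38.7 g + 487.7 g + 676.7916 g + 0.3629 g + 419.8 g = 1623.3545 g.
Addition/subtraction keeps the fewest decimal places: 38.7 → 1 decimal place, 487.7 → 1 decimal place, 676.7916 → 4 decimal places, 0.3629 → 4 decimal places, 419.8 → 1 decimal place; limit is 1.
Rounded to 1 decimal place: 1623.4 g.

1623.4 g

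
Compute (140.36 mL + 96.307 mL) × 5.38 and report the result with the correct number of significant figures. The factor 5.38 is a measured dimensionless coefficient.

140.36 mL + 96.307 mL = 236.667 mL; the sum is limited to 2 decimal places (5 s.f.).
Carrying full precision, 236.667 × 5.38 = 1273.26846 mL; 5.38 has 3 s.f., so the result keeps min(5, 3) = 3 s.f.
Rounded to 3 significant figures: 1.27 × 10³ mL.

1.27 × 10³ mL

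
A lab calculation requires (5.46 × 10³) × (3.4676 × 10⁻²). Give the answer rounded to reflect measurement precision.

189

(5.46 × 10³) × (3.4676 × 10⁻²) = 189.33096
Multiplication/division keeps the fewest significant figures: 5.46 × 10³ → 3 s.f., 3.4676 × 10⁻² → 5 s.f.; limit is 3.
Rounded to 3 significant figures: 189.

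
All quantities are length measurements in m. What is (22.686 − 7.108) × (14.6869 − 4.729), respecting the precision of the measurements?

22.686 − 7.108 = 15.578, limited to 3 d.p. → 5 s.f.; 14.6869 − 4.729 = 9.9579, limited to 3 d.p. → 4 s.f.
Carrying full precision, 15.578 × 9.9579 = 155.1241662; keep min(5, 4) = 4 s.f.
Rounded to 4 significant figures: 1.551 × 10^2 m².

1.551 × 10^2 m²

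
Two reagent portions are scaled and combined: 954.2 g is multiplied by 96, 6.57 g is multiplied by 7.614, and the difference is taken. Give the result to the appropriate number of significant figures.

954.2 × 96 = 91603.2 → 9.2 × 10⁴ g (2 s.f., last digit at the 10^3 place).
6.57 × 7.614 = 50.02398 → 50.0 g (3 s.f., last digit at the 10^-1 place).
Difference: 91553.17602 g; keep the coarser place, 10^3.
Result: 9.2 × 10⁴ g.

9.2 × 10⁴ g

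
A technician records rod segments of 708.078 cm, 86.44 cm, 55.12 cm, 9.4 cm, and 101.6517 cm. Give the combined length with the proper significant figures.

708.078 cm + 86.44 cm + 55.12 cm + 9.4 cm + 101.6517 cm = 960.6897 cm.
Addition/subtraction keeps the fewest decimal places: 708.078 → 3 decimal places, 86.44 → 2 decimal places, 55.12 → 2 decimal places, 9.4 → 1 decimal place, 101.6517 → 4 decimal places; limit is 1.
Rounded to 1 decimal place: 960.7 cm.

960.7 cm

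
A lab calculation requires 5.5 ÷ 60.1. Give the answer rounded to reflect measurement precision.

0.092

5.5 ÷ 60.1 = 0.0915141430948…
Multiplication/division keeps the fewest significant figures: 5.5 → 2 s.f., 60.1 → 3 s.f.; limit is 2.
Rounded to 2 significant figures: 0.092.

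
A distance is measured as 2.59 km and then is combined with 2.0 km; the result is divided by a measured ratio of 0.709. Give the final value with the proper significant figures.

6.5 km

2.59 km + 2.0 km = 4.59 km; the sum is limited to 1 decimal place (2 s.f.).
Carrying full precision, 4.59 ÷ 0.709 = 6.47390691114… km; 0.709 has 3 s.f., so the result keeps min(2, 3) = 2 s.f.
Rounded to 2 significant figures: 6.5 km.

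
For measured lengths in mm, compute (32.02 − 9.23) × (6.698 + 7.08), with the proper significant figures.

314.0 mm²

32.02 − 9.23 = 22.79, limited to 2 d.p. → 4 s.f.; 6.698 + 7.08 = 13.778, limited to 2 d.p. → 4 s.f.
Carrying full precision, 22.79 × 13.778 = 314.00062; keep min(4, 4) = 4 s.f.
Rounded to 4 significant figures: 314.0 mm².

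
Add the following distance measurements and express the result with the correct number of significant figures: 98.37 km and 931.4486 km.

1.02982 × 10³ km

98.37 km + 931.4486 km = 1029.8186 km.
Addition/subtraction keeps the fewest decimal places: 98.37 → 2 decimal places, 931.4486 → 4 decimal places; limit is 2.
Rounded to 2 decimal places: 1.02982 × 10³ km.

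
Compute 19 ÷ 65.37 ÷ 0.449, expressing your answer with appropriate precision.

0.65

19 ÷ 65.37 ÷ 0.449 = 0.647334531924…
Multiplication/division keeps the fewest significant figures: 19 → 2 s.f., 65.37 → 4 s.f., 0.449 → 3 s.f.; limit is 2.
Rounded to 2 significant figures: 0.65.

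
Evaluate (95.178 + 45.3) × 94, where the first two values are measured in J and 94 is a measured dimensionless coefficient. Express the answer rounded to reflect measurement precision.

1.3 × 10⁴ J

95.178 J + 45.3 J = 140.478 J; the sum is limited to 1 decimal place (4 s.f.).
Carrying full precision, 140.478 × 94 = 13204.932 J; 94 has 2 s.f., so the result keeps min(4, 2) = 2 s.f.
Rounded to 2 significant figures: 1.3 × 10⁴ J.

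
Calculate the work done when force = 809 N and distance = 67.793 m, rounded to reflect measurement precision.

work done = 809 N × 67.793 m = 54844.537 J.
809 has 3 significant figures; 67.793 has 5.
Division/multiplication keeps the fewest: 3 significant figures.
Rounded: 5.48 × 10^4 J.

5.48 × 10^4 J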